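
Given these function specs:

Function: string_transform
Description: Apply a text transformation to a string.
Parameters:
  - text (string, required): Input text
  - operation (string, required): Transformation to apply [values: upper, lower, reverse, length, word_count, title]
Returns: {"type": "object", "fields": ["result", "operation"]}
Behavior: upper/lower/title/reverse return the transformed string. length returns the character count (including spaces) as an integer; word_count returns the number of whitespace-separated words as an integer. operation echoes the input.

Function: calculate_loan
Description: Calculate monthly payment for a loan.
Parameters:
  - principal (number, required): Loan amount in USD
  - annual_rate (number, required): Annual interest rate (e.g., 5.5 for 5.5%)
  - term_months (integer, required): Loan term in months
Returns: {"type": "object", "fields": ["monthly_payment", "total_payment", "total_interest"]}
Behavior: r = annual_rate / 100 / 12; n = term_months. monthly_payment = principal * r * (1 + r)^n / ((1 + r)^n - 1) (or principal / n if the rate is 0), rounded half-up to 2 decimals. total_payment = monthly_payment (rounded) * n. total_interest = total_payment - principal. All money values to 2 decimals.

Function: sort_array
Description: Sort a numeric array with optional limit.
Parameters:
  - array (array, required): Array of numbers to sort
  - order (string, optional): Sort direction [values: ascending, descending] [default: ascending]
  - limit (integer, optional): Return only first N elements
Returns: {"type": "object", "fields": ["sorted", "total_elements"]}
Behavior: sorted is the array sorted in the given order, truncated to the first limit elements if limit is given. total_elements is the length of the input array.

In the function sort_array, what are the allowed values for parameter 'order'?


The sort_array spec declares:
  - order (string, optional): Sort direction [values: ascending, descending] [default: ascending]
Allowed values:
ascending, descending


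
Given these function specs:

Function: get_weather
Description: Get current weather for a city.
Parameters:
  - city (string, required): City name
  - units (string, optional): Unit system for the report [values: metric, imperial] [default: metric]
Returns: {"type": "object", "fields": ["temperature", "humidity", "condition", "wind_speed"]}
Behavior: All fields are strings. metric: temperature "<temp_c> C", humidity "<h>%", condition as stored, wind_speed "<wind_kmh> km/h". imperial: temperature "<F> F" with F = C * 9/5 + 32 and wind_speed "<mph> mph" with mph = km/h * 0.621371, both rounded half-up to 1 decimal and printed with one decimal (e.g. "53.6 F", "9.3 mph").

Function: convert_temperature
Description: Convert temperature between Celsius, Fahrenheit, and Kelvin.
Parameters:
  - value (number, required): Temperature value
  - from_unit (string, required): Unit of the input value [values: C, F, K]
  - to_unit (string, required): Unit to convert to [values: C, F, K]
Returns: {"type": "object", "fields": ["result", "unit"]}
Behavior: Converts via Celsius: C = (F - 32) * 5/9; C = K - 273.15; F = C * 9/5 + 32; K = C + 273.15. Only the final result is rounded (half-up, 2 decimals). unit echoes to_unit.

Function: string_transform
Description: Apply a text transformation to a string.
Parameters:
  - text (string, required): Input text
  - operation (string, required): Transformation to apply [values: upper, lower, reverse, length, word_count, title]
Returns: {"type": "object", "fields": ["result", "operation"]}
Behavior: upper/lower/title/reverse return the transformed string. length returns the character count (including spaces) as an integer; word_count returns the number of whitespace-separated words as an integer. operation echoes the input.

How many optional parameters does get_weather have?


Parameters of get_weather: city (required), units (optional)
Optional count:
1


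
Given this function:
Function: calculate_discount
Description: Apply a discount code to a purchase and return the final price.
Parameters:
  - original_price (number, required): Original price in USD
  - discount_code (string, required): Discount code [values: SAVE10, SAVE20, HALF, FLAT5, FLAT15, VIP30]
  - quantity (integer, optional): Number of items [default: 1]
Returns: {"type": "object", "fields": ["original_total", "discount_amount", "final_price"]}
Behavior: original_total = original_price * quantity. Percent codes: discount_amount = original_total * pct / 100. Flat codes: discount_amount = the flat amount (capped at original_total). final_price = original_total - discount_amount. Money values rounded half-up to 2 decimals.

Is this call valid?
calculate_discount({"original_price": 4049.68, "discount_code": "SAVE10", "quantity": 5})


Checking all required parameters present and types match... All valid.
Valid


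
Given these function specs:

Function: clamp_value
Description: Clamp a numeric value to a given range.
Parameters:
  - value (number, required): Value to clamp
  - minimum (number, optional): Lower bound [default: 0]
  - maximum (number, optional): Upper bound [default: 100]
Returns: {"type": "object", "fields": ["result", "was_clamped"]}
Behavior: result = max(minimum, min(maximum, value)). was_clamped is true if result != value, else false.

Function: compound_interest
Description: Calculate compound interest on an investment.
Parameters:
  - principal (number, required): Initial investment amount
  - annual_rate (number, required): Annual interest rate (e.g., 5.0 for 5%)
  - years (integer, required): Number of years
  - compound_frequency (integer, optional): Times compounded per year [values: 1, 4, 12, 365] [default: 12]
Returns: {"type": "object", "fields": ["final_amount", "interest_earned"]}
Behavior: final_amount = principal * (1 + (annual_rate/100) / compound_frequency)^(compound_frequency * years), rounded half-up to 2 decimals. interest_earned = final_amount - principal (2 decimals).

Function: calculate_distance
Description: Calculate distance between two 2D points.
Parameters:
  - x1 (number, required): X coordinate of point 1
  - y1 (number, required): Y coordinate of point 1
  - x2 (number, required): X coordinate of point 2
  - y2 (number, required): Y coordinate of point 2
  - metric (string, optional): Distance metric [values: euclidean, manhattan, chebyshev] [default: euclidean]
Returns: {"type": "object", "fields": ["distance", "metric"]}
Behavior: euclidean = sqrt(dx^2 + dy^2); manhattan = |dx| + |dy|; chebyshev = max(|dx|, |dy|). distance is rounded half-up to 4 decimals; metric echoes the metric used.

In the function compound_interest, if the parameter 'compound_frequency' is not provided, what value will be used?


The compound_interest spec declares:
  - compound_frequency (integer, optional): Times compounded per year [values: 1, 4, 12, 365] [default: 12]
Default:
12


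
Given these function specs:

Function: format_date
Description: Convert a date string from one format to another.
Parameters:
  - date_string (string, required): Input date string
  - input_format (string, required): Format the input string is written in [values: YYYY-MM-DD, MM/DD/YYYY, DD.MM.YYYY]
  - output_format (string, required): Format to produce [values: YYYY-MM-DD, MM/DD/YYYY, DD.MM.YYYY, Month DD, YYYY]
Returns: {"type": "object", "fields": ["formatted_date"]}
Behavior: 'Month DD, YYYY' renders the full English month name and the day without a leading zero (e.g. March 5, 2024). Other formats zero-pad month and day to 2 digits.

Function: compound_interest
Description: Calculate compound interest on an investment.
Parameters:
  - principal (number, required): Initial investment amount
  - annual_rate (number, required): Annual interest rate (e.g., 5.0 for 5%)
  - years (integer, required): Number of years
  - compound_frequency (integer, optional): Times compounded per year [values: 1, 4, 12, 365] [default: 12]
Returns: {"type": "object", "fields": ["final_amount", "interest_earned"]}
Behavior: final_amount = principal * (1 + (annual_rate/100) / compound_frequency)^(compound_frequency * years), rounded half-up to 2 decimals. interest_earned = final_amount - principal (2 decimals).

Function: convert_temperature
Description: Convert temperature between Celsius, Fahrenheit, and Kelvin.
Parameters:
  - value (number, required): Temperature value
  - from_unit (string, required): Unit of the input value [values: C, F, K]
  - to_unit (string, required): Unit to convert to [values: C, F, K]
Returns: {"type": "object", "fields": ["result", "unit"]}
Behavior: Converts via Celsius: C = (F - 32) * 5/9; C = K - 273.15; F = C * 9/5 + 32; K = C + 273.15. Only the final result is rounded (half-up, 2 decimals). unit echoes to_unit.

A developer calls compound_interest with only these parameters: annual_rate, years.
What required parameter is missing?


Required parameters: principal, annual_rate, years
Provided: annual_rate, years
Missing: principal
principal


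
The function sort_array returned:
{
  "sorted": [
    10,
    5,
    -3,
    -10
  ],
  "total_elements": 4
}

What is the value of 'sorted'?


[10, 5, -3, -10]


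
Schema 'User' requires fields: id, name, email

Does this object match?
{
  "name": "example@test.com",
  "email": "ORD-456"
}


Checking required fields...
Missing: id
Invalid - missing required field 'id'


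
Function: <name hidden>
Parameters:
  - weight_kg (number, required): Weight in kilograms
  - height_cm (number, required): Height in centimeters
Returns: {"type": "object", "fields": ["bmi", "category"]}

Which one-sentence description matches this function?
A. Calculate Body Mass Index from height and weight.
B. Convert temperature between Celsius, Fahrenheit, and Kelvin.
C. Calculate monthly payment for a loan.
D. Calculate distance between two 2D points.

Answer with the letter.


Parameters weight_kg, height_cm and return ["bmi", "category"] fit: Calculate Body Mass Index from height and weight.
A


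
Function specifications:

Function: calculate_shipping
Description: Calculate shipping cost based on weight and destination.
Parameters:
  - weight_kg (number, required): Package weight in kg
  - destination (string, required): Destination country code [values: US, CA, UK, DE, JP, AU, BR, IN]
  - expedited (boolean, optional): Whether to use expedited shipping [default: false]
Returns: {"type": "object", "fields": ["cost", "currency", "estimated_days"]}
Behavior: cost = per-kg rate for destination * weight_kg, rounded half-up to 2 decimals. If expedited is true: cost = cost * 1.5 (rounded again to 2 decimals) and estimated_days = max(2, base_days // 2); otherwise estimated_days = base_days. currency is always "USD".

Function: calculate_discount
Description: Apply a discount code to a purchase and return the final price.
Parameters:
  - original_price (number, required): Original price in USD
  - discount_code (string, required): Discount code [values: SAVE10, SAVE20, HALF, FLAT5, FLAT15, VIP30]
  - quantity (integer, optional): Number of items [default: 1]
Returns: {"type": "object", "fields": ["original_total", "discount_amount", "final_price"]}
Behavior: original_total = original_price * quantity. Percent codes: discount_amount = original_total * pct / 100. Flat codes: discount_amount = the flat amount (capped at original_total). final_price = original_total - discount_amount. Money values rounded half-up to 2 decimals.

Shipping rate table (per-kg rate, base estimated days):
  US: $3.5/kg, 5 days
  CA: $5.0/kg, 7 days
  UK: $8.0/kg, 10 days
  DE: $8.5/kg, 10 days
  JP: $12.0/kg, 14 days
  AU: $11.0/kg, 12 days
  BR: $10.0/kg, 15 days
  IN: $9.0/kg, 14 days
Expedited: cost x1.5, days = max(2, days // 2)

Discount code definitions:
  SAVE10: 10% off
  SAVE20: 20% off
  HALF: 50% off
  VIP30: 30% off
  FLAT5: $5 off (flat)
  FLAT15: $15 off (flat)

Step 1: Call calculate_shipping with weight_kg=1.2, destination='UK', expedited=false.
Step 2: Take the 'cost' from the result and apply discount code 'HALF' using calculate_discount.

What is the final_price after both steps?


Step 1: calculate_shipping(weight_kg=1.2, destination=UK, expedited=false)
  Rate for UK: $8.0/kg, base 10 days
  cost = 8.0 * 1.2 = 9.6 -> 9.60
  expedited not set/false: estimated_days = 10
  -> cost = 9.60 USD
Step 2: calculate_discount(original_price=9.6, discount_code=HALF, quantity=1)
  original_total = 9.6 * 1 = 9.60
  HALF = 50% off: discount_amount = 9.60 * 50/100 = 4.8 -> 4.80
  final_price = 9.60 - 4.80 = 4.80
  -> final_price = 4.80
$4.80


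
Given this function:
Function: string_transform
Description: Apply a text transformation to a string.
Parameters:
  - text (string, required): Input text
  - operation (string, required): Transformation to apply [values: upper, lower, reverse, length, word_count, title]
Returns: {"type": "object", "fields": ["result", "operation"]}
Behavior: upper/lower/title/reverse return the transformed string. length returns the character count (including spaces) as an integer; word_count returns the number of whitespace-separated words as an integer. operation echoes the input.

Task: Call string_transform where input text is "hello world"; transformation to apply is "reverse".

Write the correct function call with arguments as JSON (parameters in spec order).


Mapping each described value to its parameter name:
  'Input text' -> text = "hello world"
  'Transformation to apply' -> operation = "reverse"
string_transform({"text": "hello world", "operation": "reverse"})


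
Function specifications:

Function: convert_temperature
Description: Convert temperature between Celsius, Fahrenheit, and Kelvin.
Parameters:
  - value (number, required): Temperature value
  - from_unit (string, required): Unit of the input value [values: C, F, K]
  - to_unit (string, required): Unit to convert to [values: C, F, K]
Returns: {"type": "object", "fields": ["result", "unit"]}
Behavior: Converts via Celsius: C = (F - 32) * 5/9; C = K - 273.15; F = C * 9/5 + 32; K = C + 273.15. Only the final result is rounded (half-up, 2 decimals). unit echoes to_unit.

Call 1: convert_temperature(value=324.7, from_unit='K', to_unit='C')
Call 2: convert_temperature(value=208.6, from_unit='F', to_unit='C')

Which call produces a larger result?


Call 1:
  To C: 324.7 - 273.15 = 51.55
  Target is C: 51.55
  Round to 2 decimals: 51.55
  -> 51.55 C
Call 2:
  To C: (208.6 - 32) * 5/9 = 98.111111
  Target is C: 98.111111
  Round to 2 decimals: 98.11
  -> 98.11 C
Call 2 (98.11 C)


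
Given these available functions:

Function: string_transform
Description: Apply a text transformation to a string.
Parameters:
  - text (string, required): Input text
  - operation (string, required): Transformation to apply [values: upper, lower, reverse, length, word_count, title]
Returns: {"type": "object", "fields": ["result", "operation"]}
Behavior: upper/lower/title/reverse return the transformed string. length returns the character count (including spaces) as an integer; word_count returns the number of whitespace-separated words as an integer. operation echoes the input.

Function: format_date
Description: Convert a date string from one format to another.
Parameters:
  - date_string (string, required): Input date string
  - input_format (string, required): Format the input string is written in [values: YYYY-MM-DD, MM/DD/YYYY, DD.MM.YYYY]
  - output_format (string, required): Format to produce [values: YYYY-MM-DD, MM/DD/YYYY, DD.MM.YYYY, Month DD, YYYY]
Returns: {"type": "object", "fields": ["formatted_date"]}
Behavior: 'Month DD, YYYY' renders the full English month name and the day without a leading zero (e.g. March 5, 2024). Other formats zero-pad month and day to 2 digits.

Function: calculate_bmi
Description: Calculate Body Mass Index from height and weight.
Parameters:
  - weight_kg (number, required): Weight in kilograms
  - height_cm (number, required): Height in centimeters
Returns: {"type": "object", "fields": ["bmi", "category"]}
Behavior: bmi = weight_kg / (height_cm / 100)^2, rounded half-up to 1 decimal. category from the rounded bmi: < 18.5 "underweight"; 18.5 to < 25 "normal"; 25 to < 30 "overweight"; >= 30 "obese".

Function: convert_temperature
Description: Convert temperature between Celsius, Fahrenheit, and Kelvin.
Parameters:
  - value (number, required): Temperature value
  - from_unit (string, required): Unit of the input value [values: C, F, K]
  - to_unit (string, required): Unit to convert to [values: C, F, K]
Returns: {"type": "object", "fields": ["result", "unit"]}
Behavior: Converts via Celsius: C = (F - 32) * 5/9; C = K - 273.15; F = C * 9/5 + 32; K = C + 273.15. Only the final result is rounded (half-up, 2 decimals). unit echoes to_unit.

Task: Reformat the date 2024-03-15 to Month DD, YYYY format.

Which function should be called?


The task needs a function whose description is: Convert a date string from one format to another.
format_date


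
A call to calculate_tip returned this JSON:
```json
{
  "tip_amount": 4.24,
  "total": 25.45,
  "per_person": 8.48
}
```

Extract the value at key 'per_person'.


8.48


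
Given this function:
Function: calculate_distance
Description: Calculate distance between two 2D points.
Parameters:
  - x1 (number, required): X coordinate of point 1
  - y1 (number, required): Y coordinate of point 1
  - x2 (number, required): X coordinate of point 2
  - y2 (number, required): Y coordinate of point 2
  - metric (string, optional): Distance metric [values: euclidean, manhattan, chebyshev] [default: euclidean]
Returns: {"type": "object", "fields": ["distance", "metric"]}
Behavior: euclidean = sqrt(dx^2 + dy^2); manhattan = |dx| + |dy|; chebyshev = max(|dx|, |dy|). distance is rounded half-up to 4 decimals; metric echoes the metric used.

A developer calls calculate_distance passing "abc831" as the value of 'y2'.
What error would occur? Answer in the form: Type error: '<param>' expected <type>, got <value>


Spec: 'y2' is declared as number; "abc831" is a string.
Type error: 'y2' expected number, got "abc831"


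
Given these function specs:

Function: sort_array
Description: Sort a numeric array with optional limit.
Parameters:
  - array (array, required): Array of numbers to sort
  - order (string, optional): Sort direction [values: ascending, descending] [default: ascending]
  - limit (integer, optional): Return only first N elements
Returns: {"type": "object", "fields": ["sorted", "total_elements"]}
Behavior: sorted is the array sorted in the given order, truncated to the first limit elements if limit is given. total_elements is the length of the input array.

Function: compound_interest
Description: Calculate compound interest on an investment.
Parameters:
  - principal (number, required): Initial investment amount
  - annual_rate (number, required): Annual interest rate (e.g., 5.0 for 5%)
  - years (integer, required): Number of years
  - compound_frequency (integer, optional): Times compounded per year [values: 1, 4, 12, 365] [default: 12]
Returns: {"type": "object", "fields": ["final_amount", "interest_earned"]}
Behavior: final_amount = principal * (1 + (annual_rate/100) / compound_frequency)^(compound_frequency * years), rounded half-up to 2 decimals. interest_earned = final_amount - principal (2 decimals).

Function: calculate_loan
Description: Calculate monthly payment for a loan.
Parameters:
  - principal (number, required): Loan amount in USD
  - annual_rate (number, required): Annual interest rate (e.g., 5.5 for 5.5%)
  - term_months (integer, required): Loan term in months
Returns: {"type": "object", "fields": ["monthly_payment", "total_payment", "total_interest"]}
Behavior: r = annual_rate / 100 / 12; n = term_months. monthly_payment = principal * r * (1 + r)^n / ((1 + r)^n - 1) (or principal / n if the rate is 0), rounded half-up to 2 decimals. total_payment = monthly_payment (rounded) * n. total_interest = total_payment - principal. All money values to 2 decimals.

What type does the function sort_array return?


The sort_array spec declares Returns: {"type": "object", "fields": ["sorted", "total_elements"]}
Type:
object


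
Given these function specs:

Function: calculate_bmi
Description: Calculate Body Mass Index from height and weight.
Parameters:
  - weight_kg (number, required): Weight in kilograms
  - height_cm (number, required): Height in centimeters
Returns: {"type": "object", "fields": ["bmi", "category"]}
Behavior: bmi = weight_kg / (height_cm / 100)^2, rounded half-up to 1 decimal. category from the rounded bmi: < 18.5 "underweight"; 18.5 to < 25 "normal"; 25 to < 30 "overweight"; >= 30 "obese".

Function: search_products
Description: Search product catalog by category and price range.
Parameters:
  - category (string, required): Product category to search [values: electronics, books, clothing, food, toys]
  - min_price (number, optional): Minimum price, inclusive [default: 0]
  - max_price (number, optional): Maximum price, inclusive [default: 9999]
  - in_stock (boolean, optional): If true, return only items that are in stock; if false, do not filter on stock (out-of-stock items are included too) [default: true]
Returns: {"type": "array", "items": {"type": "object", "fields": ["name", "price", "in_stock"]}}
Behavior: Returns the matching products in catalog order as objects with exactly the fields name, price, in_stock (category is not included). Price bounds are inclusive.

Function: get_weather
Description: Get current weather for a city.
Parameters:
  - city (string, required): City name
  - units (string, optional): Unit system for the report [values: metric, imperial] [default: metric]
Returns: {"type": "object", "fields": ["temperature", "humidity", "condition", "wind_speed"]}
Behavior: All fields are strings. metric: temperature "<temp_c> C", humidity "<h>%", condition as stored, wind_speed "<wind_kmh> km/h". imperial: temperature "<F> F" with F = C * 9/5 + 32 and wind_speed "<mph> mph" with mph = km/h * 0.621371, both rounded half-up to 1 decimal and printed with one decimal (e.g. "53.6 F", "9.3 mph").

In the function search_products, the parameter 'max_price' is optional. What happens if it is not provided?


The search_products spec declares:
  - max_price (number, optional): Maximum price, inclusive [default: 9999]
It defaults to 9999


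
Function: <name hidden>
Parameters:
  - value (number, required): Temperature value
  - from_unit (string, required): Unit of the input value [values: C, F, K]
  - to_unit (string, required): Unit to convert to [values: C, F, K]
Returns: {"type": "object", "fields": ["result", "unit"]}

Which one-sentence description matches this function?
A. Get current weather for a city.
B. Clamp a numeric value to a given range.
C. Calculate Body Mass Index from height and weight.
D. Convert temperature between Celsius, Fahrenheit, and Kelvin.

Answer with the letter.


Parameters value, from_unit, to_unit and return ["result", "unit"] fit: Convert temperature between Celsius, Fahrenheit, and Kelvin.
D


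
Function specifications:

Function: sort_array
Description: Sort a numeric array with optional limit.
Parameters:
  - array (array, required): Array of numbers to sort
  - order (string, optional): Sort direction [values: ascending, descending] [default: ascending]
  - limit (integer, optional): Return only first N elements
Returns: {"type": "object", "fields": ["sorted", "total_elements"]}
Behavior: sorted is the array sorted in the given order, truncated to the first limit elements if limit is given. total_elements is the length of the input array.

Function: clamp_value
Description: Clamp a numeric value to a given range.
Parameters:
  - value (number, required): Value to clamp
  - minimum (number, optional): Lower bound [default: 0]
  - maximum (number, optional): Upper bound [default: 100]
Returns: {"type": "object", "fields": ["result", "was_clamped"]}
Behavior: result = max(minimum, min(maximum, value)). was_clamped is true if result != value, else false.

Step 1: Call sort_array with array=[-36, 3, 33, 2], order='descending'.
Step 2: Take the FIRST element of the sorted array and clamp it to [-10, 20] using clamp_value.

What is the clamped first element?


Step 1: sort_array(order=descending)
  sorted: [33, 3, 2, -36]
  -> first element = 33
Step 2: clamp_value(value=33, minimum=-10, maximum=20)
  result = max(-10, min(20, 33)) = max(-10, 20) = 20
  was_clamped = (20 != 33) = true
  -> result = 20
20


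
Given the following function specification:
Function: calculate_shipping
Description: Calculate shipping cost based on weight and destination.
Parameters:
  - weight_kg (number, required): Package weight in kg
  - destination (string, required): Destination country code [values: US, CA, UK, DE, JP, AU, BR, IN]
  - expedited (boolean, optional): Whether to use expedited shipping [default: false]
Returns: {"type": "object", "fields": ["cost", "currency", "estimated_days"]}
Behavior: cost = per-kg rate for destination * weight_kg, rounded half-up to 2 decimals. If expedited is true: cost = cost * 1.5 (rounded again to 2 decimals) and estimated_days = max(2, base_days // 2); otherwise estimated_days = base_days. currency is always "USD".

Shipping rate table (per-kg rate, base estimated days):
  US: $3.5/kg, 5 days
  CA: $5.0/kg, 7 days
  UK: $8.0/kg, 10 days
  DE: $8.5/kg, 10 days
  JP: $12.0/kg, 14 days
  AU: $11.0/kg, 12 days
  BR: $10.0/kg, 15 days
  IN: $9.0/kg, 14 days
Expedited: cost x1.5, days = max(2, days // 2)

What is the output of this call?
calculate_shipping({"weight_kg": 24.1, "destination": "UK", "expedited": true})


Rate for UK: $8.0/kg, base 10 days
cost = 8.0 * 24.1 = 192.8 -> 192.80
expedited: cost = 192.80 * 1.5 = 289.2 -> 289.20; estimated_days = max(2, 10 // 2) = 5
Output:
{"cost": 289.2, "currency": "USD", "estimated_days": 5}


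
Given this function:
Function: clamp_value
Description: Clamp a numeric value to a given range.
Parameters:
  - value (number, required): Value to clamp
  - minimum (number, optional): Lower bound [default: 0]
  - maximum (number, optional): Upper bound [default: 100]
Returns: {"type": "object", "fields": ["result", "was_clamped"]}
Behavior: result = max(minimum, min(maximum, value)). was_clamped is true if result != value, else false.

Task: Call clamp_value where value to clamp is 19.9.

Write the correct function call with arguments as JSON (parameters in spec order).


Mapping each described value to its parameter name:
  'Value to clamp' -> value = 19.9
clamp_value({"value": 19.9})


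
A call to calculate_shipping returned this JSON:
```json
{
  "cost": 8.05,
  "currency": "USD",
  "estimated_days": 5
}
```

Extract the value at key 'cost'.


8.05


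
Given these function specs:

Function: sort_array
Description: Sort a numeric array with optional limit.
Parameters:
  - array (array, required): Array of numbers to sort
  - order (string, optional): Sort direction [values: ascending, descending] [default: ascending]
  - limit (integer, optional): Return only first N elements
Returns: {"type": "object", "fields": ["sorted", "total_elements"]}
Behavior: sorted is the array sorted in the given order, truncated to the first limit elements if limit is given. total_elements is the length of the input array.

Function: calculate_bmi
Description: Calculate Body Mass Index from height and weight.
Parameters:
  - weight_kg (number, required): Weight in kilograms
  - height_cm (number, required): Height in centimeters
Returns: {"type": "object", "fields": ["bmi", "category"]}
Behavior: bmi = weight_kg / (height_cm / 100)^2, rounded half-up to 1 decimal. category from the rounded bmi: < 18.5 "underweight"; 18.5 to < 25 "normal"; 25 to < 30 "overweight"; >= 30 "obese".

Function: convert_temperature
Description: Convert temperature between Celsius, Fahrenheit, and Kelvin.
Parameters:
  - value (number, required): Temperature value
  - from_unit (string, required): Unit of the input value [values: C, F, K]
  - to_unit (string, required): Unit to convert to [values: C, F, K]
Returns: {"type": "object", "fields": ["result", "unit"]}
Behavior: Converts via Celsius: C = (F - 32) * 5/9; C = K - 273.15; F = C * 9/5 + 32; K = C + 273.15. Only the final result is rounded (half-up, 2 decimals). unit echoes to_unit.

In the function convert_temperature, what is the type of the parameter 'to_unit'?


The convert_temperature spec declares:
  - to_unit (string, required): Unit to convert to [values: C, F, K]
Type:
string


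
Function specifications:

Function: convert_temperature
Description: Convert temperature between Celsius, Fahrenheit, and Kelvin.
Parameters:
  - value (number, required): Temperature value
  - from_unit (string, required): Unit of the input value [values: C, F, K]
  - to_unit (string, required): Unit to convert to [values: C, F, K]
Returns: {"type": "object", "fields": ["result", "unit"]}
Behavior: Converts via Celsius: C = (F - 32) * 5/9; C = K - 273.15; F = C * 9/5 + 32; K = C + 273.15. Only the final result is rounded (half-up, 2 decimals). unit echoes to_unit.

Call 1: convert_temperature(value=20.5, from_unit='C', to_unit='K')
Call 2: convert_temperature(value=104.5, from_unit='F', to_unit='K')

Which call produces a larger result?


Call 1:
  Input already in C: 20.5
  To K: 20.5 + 273.15 = 293.65
  Round to 2 decimals: 293.65
  -> 293.65 K
Call 2:
  To C: (104.5 - 32) * 5/9 = 40.277778
  To K: 40.277778 + 273.15 = 313.427778
  Round to 2 decimals: 313.43
  -> 313.43 K
Call 2 (313.43 K)


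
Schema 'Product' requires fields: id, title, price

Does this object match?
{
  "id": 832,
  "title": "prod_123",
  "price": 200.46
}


Checking required fields... All present.
Valid - all required fields present


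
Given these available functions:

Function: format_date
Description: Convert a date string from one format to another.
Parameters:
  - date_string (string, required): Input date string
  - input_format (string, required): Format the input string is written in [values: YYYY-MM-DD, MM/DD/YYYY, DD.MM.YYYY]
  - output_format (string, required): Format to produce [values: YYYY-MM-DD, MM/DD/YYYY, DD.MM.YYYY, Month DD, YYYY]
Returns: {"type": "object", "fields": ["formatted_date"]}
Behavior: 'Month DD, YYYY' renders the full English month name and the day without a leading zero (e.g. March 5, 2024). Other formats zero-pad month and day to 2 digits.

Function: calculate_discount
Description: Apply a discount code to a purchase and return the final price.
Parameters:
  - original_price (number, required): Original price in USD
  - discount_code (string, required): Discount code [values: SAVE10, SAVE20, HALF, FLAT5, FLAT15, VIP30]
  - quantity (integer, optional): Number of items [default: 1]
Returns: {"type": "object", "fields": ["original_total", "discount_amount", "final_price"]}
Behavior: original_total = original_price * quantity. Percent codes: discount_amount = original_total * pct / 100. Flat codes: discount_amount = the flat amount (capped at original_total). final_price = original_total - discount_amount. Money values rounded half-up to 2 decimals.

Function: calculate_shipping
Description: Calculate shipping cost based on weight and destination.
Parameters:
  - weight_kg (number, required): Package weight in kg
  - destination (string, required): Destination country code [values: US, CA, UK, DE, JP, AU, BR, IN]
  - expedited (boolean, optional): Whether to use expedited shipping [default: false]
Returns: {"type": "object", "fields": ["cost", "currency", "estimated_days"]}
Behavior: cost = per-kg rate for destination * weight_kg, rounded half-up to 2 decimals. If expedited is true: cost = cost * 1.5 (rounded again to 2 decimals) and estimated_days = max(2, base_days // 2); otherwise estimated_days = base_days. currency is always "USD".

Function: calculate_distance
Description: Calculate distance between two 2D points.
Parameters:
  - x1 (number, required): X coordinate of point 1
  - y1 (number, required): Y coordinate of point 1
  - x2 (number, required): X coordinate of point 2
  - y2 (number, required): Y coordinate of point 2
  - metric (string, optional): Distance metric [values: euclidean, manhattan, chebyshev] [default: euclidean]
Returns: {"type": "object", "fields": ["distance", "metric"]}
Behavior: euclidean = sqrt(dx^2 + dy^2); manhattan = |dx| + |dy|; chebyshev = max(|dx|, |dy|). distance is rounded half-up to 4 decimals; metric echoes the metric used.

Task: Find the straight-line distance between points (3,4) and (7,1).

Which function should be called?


The task needs a function whose description is: Calculate distance between two 2D points.
calculate_distance


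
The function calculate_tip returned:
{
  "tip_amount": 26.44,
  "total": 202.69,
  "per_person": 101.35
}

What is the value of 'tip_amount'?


26.44


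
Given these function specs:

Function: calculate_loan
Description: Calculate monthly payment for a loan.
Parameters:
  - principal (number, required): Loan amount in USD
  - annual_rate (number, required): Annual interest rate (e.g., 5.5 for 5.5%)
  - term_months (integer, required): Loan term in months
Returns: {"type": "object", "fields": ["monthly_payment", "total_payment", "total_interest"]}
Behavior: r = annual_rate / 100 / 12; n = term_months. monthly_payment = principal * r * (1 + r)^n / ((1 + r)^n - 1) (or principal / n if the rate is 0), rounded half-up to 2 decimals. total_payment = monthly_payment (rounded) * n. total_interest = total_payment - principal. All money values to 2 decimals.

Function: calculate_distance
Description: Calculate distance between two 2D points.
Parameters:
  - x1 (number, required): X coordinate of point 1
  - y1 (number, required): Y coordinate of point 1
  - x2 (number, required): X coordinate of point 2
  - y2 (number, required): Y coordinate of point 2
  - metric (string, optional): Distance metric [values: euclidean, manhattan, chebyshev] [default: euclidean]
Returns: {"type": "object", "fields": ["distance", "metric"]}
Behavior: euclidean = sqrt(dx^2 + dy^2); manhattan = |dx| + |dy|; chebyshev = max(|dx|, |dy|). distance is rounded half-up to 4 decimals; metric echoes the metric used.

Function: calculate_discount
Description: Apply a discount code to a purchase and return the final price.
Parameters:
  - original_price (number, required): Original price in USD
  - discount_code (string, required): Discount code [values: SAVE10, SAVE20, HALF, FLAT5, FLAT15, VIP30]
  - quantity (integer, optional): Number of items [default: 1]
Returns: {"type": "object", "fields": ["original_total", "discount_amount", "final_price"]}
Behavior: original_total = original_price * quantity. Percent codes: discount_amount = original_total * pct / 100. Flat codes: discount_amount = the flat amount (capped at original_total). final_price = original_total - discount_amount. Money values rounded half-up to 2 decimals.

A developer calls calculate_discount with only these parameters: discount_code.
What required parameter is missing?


Required parameters: original_price, discount_code
Provided: discount_code
Missing: original_price
original_price


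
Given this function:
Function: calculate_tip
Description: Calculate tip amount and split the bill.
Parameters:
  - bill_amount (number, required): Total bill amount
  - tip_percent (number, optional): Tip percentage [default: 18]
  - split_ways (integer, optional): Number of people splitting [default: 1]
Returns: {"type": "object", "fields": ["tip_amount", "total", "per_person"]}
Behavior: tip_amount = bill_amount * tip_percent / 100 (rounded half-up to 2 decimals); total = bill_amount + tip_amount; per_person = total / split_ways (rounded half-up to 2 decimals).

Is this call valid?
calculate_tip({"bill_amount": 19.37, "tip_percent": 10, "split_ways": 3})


Checking all required parameters present and types match... All valid.
Valid


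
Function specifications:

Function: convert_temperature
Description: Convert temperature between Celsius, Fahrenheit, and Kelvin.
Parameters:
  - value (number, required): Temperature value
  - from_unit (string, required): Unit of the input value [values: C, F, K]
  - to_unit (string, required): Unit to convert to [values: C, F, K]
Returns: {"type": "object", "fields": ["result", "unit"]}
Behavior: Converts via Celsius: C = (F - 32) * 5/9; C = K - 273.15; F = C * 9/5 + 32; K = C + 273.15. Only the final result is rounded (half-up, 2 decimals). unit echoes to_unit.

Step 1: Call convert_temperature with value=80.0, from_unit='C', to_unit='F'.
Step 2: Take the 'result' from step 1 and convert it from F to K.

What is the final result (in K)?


Step 1: convert_temperature(value=80.0, from_unit=C, to_unit=F)
  Input already in C: 80
  To F: 80 * 9/5 + 32 = 176
  Round to 2 decimals: 176.0
  -> result = 176.0 F
Step 2: convert_temperature(value=176.0, from_unit=F, to_unit=K)
  To C: (176 - 32) * 5/9 = 80
  To K: 80 + 273.15 = 353.15
  Round to 2 decimals: 353.15
  -> result = 353.15 K
353.15 K


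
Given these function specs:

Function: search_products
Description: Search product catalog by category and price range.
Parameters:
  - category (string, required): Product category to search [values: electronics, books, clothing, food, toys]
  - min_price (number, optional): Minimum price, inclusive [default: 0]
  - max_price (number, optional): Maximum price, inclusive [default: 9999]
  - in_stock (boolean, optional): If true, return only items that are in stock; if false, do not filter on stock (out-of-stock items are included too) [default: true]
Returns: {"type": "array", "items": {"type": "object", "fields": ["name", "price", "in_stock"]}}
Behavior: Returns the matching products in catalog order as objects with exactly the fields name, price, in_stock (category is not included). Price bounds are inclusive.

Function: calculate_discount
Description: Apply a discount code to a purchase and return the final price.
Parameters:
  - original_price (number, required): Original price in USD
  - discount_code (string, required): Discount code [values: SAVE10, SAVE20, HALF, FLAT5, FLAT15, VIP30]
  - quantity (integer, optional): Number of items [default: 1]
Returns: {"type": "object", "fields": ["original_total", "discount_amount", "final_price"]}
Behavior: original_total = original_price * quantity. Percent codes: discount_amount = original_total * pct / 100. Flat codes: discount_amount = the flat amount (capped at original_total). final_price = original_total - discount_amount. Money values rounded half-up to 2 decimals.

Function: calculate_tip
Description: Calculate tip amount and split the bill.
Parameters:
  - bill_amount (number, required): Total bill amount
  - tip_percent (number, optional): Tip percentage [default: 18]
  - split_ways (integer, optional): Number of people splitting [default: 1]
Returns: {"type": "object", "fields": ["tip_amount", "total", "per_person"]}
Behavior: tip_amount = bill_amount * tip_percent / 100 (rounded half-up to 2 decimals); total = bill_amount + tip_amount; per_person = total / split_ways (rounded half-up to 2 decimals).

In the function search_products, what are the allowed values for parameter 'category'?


The search_products spec declares:
  - category (string, required): Product category to search [values: electronics, books, clothing, food, toys]
Allowed values:
electronics, books, clothing, food, toys


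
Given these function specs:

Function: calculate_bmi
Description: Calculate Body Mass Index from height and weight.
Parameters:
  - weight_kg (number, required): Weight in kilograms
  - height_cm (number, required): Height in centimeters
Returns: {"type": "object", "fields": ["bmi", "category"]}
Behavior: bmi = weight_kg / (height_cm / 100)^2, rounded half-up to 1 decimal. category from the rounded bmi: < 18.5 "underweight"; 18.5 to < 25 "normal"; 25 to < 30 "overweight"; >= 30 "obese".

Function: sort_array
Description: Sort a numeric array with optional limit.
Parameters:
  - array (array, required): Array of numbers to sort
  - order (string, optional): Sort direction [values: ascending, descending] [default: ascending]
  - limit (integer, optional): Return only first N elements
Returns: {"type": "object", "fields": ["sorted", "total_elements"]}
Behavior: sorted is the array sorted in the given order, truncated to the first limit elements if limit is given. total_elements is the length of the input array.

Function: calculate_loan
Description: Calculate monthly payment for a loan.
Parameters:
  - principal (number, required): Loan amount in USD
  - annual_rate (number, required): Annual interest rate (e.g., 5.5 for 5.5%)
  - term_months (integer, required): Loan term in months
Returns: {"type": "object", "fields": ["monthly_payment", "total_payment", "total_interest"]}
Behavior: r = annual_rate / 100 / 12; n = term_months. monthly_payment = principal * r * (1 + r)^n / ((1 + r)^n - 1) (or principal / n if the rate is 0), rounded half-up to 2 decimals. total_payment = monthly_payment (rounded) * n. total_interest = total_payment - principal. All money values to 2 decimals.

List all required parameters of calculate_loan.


Parameters of calculate_loan and their required/optional flag:
  principal: required
  annual_rate: required
  term_months: required
annual_rate, principal, term_months
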